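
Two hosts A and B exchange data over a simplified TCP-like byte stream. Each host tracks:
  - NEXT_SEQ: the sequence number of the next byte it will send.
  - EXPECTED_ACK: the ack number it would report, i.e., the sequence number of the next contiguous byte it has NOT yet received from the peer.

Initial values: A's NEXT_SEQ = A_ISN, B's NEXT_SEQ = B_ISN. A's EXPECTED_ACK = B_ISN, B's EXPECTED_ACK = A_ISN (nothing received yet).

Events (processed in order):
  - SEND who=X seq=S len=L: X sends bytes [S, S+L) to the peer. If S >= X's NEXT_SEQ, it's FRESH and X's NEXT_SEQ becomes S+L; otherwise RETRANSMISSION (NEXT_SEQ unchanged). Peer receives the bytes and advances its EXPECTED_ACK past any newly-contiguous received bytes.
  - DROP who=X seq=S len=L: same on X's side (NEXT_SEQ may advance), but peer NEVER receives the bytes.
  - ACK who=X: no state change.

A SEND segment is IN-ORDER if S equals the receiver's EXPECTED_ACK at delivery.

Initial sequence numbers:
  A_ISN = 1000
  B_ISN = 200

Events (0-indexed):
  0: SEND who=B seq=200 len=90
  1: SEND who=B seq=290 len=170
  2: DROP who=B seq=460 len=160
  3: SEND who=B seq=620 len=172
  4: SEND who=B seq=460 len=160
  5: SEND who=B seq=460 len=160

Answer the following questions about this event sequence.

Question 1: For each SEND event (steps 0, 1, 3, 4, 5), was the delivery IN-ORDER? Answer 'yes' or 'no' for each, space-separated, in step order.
Answer: yes yes no yes no

Derivation:
Step 0: SEND seq=200 -> in-order
Step 1: SEND seq=290 -> in-order
Step 3: SEND seq=620 -> out-of-order
Step 4: SEND seq=460 -> in-order
Step 5: SEND seq=460 -> out-of-order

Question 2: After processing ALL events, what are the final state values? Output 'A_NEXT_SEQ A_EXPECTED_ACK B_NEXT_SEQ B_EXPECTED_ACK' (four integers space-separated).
Answer: 1000 792 792 1000

Derivation:
After event 0: A_seq=1000 A_ack=290 B_seq=290 B_ack=1000
After event 1: A_seq=1000 A_ack=460 B_seq=460 B_ack=1000
After event 2: A_seq=1000 A_ack=460 B_seq=620 B_ack=1000
After event 3: A_seq=1000 A_ack=460 B_seq=792 B_ack=1000
After event 4: A_seq=1000 A_ack=792 B_seq=792 B_ack=1000
After event 5: A_seq=1000 A_ack=792 B_seq=792 B_ack=1000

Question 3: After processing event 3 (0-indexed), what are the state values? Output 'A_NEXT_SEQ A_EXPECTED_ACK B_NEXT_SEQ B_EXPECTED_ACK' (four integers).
After event 0: A_seq=1000 A_ack=290 B_seq=290 B_ack=1000
After event 1: A_seq=1000 A_ack=460 B_seq=460 B_ack=1000
After event 2: A_seq=1000 A_ack=460 B_seq=620 B_ack=1000
After event 3: A_seq=1000 A_ack=460 B_seq=792 B_ack=1000

1000 460 792 1000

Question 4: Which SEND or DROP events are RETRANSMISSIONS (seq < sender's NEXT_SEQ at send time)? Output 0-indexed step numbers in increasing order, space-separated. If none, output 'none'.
Answer: 4 5

Derivation:
Step 0: SEND seq=200 -> fresh
Step 1: SEND seq=290 -> fresh
Step 2: DROP seq=460 -> fresh
Step 3: SEND seq=620 -> fresh
Step 4: SEND seq=460 -> retransmit
Step 5: SEND seq=460 -> retransmit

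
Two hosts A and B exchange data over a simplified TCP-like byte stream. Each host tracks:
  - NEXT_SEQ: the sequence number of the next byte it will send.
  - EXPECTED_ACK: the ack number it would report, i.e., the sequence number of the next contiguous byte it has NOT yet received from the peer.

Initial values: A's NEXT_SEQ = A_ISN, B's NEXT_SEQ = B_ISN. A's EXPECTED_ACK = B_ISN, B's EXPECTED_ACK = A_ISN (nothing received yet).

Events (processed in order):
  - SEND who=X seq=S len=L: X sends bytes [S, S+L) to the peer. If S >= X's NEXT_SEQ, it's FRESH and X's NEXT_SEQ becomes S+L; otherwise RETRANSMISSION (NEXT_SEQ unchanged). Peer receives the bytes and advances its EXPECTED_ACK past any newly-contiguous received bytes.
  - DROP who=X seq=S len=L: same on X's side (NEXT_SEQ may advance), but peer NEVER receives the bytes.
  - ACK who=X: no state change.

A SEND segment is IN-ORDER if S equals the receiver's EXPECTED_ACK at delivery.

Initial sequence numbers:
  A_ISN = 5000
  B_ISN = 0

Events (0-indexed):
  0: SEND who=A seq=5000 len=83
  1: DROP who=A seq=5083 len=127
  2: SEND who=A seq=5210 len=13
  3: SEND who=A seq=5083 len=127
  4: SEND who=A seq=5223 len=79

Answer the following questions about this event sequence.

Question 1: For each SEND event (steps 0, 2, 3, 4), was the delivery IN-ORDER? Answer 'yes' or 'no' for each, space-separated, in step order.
Step 0: SEND seq=5000 -> in-order
Step 2: SEND seq=5210 -> out-of-order
Step 3: SEND seq=5083 -> in-order
Step 4: SEND seq=5223 -> in-order

Answer: yes no yes yes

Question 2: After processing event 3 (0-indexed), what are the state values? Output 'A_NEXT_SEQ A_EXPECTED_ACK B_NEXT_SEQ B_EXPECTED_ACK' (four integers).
After event 0: A_seq=5083 A_ack=0 B_seq=0 B_ack=5083
After event 1: A_seq=5210 A_ack=0 B_seq=0 B_ack=5083
After event 2: A_seq=5223 A_ack=0 B_seq=0 B_ack=5083
After event 3: A_seq=5223 A_ack=0 B_seq=0 B_ack=5223

5223 0 0 5223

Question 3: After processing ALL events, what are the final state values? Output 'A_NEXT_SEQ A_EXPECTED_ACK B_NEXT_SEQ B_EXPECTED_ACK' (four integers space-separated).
Answer: 5302 0 0 5302

Derivation:
After event 0: A_seq=5083 A_ack=0 B_seq=0 B_ack=5083
After event 1: A_seq=5210 A_ack=0 B_seq=0 B_ack=5083
After event 2: A_seq=5223 A_ack=0 B_seq=0 B_ack=5083
After event 3: A_seq=5223 A_ack=0 B_seq=0 B_ack=5223
After event 4: A_seq=5302 A_ack=0 B_seq=0 B_ack=5302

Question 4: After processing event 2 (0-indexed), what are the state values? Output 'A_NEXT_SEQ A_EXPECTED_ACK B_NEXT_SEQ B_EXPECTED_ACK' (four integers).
After event 0: A_seq=5083 A_ack=0 B_seq=0 B_ack=5083
After event 1: A_seq=5210 A_ack=0 B_seq=0 B_ack=5083
After event 2: A_seq=5223 A_ack=0 B_seq=0 B_ack=5083

5223 0 0 5083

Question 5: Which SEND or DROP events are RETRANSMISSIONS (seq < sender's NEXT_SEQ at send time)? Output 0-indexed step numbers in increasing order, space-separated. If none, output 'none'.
Step 0: SEND seq=5000 -> fresh
Step 1: DROP seq=5083 -> fresh
Step 2: SEND seq=5210 -> fresh
Step 3: SEND seq=5083 -> retransmit
Step 4: SEND seq=5223 -> fresh

Answer: 3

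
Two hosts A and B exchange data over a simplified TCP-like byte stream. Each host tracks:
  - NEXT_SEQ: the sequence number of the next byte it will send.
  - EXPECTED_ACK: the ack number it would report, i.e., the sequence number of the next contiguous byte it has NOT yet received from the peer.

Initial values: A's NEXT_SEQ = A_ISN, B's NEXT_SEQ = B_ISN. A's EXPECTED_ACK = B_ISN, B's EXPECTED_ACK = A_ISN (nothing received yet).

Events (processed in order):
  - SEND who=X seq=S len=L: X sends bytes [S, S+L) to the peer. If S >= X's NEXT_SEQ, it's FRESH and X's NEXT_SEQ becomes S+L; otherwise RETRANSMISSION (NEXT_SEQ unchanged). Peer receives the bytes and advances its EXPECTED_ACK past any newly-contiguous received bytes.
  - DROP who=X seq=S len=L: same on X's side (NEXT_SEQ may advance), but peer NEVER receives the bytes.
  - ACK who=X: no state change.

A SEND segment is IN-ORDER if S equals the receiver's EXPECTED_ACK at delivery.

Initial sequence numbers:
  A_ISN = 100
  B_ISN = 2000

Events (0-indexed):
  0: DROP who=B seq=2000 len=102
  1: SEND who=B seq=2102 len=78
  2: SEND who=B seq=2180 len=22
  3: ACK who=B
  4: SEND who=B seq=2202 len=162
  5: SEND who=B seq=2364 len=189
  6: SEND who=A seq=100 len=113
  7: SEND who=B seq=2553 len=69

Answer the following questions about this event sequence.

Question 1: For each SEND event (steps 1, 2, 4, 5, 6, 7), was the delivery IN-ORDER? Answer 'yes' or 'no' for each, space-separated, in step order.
Step 1: SEND seq=2102 -> out-of-order
Step 2: SEND seq=2180 -> out-of-order
Step 4: SEND seq=2202 -> out-of-order
Step 5: SEND seq=2364 -> out-of-order
Step 6: SEND seq=100 -> in-order
Step 7: SEND seq=2553 -> out-of-order

Answer: no no no no yes no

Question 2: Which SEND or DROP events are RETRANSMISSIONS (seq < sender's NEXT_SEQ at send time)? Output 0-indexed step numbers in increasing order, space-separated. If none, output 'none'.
Answer: none

Derivation:
Step 0: DROP seq=2000 -> fresh
Step 1: SEND seq=2102 -> fresh
Step 2: SEND seq=2180 -> fresh
Step 4: SEND seq=2202 -> fresh
Step 5: SEND seq=2364 -> fresh
Step 6: SEND seq=100 -> fresh
Step 7: SEND seq=2553 -> fresh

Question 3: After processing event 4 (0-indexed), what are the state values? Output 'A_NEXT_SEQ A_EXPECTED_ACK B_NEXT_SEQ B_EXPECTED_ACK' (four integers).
After event 0: A_seq=100 A_ack=2000 B_seq=2102 B_ack=100
After event 1: A_seq=100 A_ack=2000 B_seq=2180 B_ack=100
After event 2: A_seq=100 A_ack=2000 B_seq=2202 B_ack=100
After event 3: A_seq=100 A_ack=2000 B_seq=2202 B_ack=100
After event 4: A_seq=100 A_ack=2000 B_seq=2364 B_ack=100

100 2000 2364 100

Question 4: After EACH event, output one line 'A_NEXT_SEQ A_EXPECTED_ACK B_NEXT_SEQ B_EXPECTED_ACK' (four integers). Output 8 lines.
100 2000 2102 100
100 2000 2180 100
100 2000 2202 100
100 2000 2202 100
100 2000 2364 100
100 2000 2553 100
213 2000 2553 213
213 2000 2622 213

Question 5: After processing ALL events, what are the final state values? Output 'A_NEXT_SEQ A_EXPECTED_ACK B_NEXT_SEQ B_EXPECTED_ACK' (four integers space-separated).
After event 0: A_seq=100 A_ack=2000 B_seq=2102 B_ack=100
After event 1: A_seq=100 A_ack=2000 B_seq=2180 B_ack=100
After event 2: A_seq=100 A_ack=2000 B_seq=2202 B_ack=100
After event 3: A_seq=100 A_ack=2000 B_seq=2202 B_ack=100
After event 4: A_seq=100 A_ack=2000 B_seq=2364 B_ack=100
After event 5: A_seq=100 A_ack=2000 B_seq=2553 B_ack=100
After event 6: A_seq=213 A_ack=2000 B_seq=2553 B_ack=213
After event 7: A_seq=213 A_ack=2000 B_seq=2622 B_ack=213

Answer: 213 2000 2622 213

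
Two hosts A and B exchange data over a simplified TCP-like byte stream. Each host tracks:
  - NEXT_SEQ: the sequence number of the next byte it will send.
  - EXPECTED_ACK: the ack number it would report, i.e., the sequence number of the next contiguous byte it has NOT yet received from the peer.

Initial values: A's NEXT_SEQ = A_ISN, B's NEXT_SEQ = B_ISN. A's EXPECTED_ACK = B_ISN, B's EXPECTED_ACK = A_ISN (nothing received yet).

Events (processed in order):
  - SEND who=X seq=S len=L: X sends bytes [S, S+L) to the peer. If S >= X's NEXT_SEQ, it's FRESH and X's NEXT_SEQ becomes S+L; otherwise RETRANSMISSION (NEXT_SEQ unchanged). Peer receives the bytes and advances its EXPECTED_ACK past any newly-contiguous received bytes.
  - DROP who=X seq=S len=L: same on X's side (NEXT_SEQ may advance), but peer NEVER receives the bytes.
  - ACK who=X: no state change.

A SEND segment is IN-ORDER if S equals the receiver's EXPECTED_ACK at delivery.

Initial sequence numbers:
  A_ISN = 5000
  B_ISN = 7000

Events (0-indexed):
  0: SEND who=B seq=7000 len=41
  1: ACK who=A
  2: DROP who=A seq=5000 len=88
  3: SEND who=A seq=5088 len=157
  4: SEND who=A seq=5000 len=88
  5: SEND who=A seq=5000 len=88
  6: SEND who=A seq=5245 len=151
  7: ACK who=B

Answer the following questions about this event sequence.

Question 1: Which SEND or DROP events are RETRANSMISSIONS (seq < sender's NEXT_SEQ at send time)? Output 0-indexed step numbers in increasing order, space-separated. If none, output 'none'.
Step 0: SEND seq=7000 -> fresh
Step 2: DROP seq=5000 -> fresh
Step 3: SEND seq=5088 -> fresh
Step 4: SEND seq=5000 -> retransmit
Step 5: SEND seq=5000 -> retransmit
Step 6: SEND seq=5245 -> fresh

Answer: 4 5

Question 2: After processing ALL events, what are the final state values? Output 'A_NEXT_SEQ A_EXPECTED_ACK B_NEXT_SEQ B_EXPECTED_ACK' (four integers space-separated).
After event 0: A_seq=5000 A_ack=7041 B_seq=7041 B_ack=5000
After event 1: A_seq=5000 A_ack=7041 B_seq=7041 B_ack=5000
After event 2: A_seq=5088 A_ack=7041 B_seq=7041 B_ack=5000
After event 3: A_seq=5245 A_ack=7041 B_seq=7041 B_ack=5000
After event 4: A_seq=5245 A_ack=7041 B_seq=7041 B_ack=5245
After event 5: A_seq=5245 A_ack=7041 B_seq=7041 B_ack=5245
After event 6: A_seq=5396 A_ack=7041 B_seq=7041 B_ack=5396
After event 7: A_seq=5396 A_ack=7041 B_seq=7041 B_ack=5396

Answer: 5396 7041 7041 5396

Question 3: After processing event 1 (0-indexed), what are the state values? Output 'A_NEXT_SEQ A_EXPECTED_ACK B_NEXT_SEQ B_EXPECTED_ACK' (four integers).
After event 0: A_seq=5000 A_ack=7041 B_seq=7041 B_ack=5000
After event 1: A_seq=5000 A_ack=7041 B_seq=7041 B_ack=5000

5000 7041 7041 5000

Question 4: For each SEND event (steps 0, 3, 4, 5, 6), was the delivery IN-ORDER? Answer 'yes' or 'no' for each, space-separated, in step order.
Step 0: SEND seq=7000 -> in-order
Step 3: SEND seq=5088 -> out-of-order
Step 4: SEND seq=5000 -> in-order
Step 5: SEND seq=5000 -> out-of-order
Step 6: SEND seq=5245 -> in-order

Answer: yes no yes no yes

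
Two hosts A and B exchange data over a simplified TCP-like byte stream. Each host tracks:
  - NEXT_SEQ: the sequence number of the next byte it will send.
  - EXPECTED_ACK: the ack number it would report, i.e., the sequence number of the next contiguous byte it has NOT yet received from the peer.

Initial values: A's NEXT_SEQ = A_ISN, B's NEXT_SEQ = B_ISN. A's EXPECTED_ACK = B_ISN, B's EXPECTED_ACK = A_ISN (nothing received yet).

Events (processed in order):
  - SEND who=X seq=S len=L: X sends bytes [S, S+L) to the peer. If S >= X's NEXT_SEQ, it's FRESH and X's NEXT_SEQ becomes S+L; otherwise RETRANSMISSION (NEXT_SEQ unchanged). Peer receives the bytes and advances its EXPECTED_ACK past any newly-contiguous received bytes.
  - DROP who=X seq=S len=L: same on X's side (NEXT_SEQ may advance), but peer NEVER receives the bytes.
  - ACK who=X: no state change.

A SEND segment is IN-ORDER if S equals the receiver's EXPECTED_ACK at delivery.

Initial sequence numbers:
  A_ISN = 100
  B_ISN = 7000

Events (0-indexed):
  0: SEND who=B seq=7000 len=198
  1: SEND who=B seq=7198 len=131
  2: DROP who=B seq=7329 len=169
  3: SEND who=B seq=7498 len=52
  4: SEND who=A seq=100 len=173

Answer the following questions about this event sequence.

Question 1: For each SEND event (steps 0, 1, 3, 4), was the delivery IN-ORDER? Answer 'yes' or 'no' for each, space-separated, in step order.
Step 0: SEND seq=7000 -> in-order
Step 1: SEND seq=7198 -> in-order
Step 3: SEND seq=7498 -> out-of-order
Step 4: SEND seq=100 -> in-order

Answer: yes yes no yes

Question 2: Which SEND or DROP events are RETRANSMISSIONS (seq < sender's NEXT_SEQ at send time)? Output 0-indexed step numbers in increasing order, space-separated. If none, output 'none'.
Answer: none

Derivation:
Step 0: SEND seq=7000 -> fresh
Step 1: SEND seq=7198 -> fresh
Step 2: DROP seq=7329 -> fresh
Step 3: SEND seq=7498 -> fresh
Step 4: SEND seq=100 -> fresh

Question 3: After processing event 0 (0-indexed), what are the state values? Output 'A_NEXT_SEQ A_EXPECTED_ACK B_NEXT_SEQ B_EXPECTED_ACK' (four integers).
After event 0: A_seq=100 A_ack=7198 B_seq=7198 B_ack=100

100 7198 7198 100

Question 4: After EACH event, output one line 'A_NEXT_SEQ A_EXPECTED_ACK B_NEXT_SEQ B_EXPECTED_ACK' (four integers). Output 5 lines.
100 7198 7198 100
100 7329 7329 100
100 7329 7498 100
100 7329 7550 100
273 7329 7550 273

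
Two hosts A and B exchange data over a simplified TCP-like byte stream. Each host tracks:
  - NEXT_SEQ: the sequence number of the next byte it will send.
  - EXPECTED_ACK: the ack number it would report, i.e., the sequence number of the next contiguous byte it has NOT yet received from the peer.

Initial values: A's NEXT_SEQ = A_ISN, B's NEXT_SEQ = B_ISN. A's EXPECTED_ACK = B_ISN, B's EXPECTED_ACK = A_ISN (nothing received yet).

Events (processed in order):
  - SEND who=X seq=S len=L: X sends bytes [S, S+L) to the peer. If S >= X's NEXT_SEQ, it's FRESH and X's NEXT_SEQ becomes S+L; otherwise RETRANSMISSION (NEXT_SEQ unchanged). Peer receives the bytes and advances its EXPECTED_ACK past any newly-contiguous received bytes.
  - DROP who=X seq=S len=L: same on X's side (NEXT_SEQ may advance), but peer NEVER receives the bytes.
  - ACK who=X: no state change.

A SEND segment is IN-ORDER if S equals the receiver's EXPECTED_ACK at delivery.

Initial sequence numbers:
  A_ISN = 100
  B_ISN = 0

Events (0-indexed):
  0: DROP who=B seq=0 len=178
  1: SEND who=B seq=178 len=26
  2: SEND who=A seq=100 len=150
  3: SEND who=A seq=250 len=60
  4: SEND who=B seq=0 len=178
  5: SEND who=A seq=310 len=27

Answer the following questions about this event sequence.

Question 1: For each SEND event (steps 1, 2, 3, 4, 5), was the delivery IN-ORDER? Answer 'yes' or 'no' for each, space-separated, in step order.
Step 1: SEND seq=178 -> out-of-order
Step 2: SEND seq=100 -> in-order
Step 3: SEND seq=250 -> in-order
Step 4: SEND seq=0 -> in-order
Step 5: SEND seq=310 -> in-order

Answer: no yes yes yes yes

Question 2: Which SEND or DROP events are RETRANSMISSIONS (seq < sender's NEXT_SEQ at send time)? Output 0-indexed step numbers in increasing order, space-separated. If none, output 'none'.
Step 0: DROP seq=0 -> fresh
Step 1: SEND seq=178 -> fresh
Step 2: SEND seq=100 -> fresh
Step 3: SEND seq=250 -> fresh
Step 4: SEND seq=0 -> retransmit
Step 5: SEND seq=310 -> fresh

Answer: 4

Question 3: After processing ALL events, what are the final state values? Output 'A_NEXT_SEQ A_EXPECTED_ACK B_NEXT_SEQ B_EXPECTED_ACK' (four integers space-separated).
After event 0: A_seq=100 A_ack=0 B_seq=178 B_ack=100
After event 1: A_seq=100 A_ack=0 B_seq=204 B_ack=100
After event 2: A_seq=250 A_ack=0 B_seq=204 B_ack=250
After event 3: A_seq=310 A_ack=0 B_seq=204 B_ack=310
After event 4: A_seq=310 A_ack=204 B_seq=204 B_ack=310
After event 5: A_seq=337 A_ack=204 B_seq=204 B_ack=337

Answer: 337 204 204 337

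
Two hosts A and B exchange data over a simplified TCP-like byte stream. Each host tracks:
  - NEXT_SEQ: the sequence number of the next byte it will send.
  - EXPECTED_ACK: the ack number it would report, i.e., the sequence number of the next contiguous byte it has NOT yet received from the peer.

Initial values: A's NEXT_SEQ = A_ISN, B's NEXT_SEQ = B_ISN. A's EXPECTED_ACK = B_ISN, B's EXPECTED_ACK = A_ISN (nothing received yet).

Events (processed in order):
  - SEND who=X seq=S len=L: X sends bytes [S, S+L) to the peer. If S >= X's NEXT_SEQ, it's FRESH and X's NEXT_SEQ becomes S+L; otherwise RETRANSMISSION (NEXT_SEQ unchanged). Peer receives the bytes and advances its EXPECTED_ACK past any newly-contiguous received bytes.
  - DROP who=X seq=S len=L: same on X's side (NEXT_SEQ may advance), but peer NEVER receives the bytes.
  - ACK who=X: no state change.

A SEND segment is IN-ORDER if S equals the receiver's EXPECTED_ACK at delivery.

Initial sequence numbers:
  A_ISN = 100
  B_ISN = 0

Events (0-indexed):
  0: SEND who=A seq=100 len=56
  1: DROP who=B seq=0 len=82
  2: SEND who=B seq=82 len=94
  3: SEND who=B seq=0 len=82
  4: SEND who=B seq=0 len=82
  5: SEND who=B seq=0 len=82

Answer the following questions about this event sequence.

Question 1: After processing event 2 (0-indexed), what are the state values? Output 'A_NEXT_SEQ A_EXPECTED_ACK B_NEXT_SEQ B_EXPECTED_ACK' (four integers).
After event 0: A_seq=156 A_ack=0 B_seq=0 B_ack=156
After event 1: A_seq=156 A_ack=0 B_seq=82 B_ack=156
After event 2: A_seq=156 A_ack=0 B_seq=176 B_ack=156

156 0 176 156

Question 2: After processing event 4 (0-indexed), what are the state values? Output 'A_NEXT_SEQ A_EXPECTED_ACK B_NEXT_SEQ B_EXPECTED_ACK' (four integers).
After event 0: A_seq=156 A_ack=0 B_seq=0 B_ack=156
After event 1: A_seq=156 A_ack=0 B_seq=82 B_ack=156
After event 2: A_seq=156 A_ack=0 B_seq=176 B_ack=156
After event 3: A_seq=156 A_ack=176 B_seq=176 B_ack=156
After event 4: A_seq=156 A_ack=176 B_seq=176 B_ack=156

156 176 176 156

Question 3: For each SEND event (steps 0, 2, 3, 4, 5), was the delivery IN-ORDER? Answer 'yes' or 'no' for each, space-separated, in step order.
Answer: yes no yes no no

Derivation:
Step 0: SEND seq=100 -> in-order
Step 2: SEND seq=82 -> out-of-order
Step 3: SEND seq=0 -> in-order
Step 4: SEND seq=0 -> out-of-order
Step 5: SEND seq=0 -> out-of-order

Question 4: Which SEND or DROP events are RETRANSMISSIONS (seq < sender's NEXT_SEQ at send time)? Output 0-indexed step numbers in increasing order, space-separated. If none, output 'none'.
Answer: 3 4 5

Derivation:
Step 0: SEND seq=100 -> fresh
Step 1: DROP seq=0 -> fresh
Step 2: SEND seq=82 -> fresh
Step 3: SEND seq=0 -> retransmit
Step 4: SEND seq=0 -> retransmit
Step 5: SEND seq=0 -> retransmit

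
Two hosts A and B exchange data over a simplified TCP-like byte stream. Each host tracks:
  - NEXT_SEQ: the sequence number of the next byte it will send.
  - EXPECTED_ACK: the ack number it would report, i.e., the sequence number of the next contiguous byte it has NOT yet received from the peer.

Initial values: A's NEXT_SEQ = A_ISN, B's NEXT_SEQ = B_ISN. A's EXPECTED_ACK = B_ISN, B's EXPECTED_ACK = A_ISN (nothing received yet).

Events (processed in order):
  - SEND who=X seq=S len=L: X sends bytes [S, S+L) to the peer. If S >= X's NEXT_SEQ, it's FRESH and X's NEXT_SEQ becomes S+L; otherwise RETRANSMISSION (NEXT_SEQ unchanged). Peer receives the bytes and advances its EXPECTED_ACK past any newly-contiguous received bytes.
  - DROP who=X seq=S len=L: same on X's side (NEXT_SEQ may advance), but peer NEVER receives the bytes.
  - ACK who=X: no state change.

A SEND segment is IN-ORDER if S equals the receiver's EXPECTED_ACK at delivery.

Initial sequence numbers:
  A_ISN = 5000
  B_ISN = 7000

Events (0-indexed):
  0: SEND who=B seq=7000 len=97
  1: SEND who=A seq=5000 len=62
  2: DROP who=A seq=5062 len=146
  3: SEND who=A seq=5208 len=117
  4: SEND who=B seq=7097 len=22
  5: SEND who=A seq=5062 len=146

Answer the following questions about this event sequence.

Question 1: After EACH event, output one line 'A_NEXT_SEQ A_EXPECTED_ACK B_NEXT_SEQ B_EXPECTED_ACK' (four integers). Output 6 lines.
5000 7097 7097 5000
5062 7097 7097 5062
5208 7097 7097 5062
5325 7097 7097 5062
5325 7119 7119 5062
5325 7119 7119 5325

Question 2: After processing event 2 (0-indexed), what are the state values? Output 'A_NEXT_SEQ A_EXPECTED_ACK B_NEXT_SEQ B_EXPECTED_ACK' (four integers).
After event 0: A_seq=5000 A_ack=7097 B_seq=7097 B_ack=5000
After event 1: A_seq=5062 A_ack=7097 B_seq=7097 B_ack=5062
After event 2: A_seq=5208 A_ack=7097 B_seq=7097 B_ack=5062

5208 7097 7097 5062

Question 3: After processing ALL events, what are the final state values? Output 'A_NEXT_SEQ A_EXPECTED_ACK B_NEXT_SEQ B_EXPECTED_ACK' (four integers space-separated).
Answer: 5325 7119 7119 5325

Derivation:
After event 0: A_seq=5000 A_ack=7097 B_seq=7097 B_ack=5000
After event 1: A_seq=5062 A_ack=7097 B_seq=7097 B_ack=5062
After event 2: A_seq=5208 A_ack=7097 B_seq=7097 B_ack=5062
After event 3: A_seq=5325 A_ack=7097 B_seq=7097 B_ack=5062
After event 4: A_seq=5325 A_ack=7119 B_seq=7119 B_ack=5062
After event 5: A_seq=5325 A_ack=7119 B_seq=7119 B_ack=5325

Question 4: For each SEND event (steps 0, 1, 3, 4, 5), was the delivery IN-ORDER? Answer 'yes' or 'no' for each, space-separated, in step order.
Answer: yes yes no yes yes

Derivation:
Step 0: SEND seq=7000 -> in-order
Step 1: SEND seq=5000 -> in-order
Step 3: SEND seq=5208 -> out-of-order
Step 4: SEND seq=7097 -> in-order
Step 5: SEND seq=5062 -> in-order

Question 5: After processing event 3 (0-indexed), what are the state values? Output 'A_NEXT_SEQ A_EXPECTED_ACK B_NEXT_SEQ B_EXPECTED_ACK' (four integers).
After event 0: A_seq=5000 A_ack=7097 B_seq=7097 B_ack=5000
After event 1: A_seq=5062 A_ack=7097 B_seq=7097 B_ack=5062
After event 2: A_seq=5208 A_ack=7097 B_seq=7097 B_ack=5062
After event 3: A_seq=5325 A_ack=7097 B_seq=7097 B_ack=5062

5325 7097 7097 5062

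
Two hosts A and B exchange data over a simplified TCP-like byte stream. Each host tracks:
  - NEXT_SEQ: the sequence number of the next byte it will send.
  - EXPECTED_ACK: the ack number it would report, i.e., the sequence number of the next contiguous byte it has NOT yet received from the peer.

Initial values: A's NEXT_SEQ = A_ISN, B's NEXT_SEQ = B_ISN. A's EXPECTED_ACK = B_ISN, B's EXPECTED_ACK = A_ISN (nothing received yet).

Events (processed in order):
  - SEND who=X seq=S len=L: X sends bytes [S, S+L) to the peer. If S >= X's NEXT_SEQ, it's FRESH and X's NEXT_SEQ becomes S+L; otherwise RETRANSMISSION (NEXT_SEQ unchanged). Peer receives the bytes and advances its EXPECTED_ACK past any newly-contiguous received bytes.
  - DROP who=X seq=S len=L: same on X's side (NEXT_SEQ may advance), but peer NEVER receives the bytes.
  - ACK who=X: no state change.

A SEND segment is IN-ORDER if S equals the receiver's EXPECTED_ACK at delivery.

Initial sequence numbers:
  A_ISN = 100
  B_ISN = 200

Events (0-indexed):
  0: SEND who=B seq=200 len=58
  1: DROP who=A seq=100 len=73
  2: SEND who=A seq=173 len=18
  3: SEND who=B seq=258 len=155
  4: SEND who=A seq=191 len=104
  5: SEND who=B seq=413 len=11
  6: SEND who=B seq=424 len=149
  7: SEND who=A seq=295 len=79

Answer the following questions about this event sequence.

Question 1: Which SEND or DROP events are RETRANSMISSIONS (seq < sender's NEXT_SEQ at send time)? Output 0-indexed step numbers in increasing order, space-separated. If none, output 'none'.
Step 0: SEND seq=200 -> fresh
Step 1: DROP seq=100 -> fresh
Step 2: SEND seq=173 -> fresh
Step 3: SEND seq=258 -> fresh
Step 4: SEND seq=191 -> fresh
Step 5: SEND seq=413 -> fresh
Step 6: SEND seq=424 -> fresh
Step 7: SEND seq=295 -> fresh

Answer: none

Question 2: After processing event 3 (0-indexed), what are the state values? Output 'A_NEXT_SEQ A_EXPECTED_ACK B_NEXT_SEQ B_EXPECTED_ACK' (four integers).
After event 0: A_seq=100 A_ack=258 B_seq=258 B_ack=100
After event 1: A_seq=173 A_ack=258 B_seq=258 B_ack=100
After event 2: A_seq=191 A_ack=258 B_seq=258 B_ack=100
After event 3: A_seq=191 A_ack=413 B_seq=413 B_ack=100

191 413 413 100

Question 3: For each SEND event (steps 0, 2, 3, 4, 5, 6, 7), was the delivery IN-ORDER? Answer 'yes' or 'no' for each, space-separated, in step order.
Answer: yes no yes no yes yes no

Derivation:
Step 0: SEND seq=200 -> in-order
Step 2: SEND seq=173 -> out-of-order
Step 3: SEND seq=258 -> in-order
Step 4: SEND seq=191 -> out-of-order
Step 5: SEND seq=413 -> in-order
Step 6: SEND seq=424 -> in-order
Step 7: SEND seq=295 -> out-of-order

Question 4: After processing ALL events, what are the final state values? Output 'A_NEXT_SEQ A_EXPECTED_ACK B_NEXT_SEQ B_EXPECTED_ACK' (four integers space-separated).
Answer: 374 573 573 100

Derivation:
After event 0: A_seq=100 A_ack=258 B_seq=258 B_ack=100
After event 1: A_seq=173 A_ack=258 B_seq=258 B_ack=100
After event 2: A_seq=191 A_ack=258 B_seq=258 B_ack=100
After event 3: A_seq=191 A_ack=413 B_seq=413 B_ack=100
After event 4: A_seq=295 A_ack=413 B_seq=413 B_ack=100
After event 5: A_seq=295 A_ack=424 B_seq=424 B_ack=100
After event 6: A_seq=295 A_ack=573 B_seq=573 B_ack=100
After event 7: A_seq=374 A_ack=573 B_seq=573 B_ack=100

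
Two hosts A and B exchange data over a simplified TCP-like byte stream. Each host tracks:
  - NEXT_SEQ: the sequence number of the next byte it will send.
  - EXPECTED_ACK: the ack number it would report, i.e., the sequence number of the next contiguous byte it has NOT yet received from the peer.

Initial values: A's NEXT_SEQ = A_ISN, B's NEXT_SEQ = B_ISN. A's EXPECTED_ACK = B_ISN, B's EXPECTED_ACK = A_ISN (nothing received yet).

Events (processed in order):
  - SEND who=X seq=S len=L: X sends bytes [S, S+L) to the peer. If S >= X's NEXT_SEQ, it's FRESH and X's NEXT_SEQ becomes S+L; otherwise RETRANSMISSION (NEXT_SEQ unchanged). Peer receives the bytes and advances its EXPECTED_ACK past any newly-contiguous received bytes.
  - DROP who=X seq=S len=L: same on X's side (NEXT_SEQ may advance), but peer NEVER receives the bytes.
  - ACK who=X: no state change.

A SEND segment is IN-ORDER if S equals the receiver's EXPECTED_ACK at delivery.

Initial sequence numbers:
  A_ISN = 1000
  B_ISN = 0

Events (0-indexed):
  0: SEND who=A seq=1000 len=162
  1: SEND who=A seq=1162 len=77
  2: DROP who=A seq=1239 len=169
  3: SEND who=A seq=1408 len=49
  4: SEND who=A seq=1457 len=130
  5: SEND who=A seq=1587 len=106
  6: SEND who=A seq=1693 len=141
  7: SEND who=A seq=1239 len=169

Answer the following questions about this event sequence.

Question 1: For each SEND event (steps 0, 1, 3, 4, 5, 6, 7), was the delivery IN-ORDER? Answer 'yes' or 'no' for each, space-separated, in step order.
Step 0: SEND seq=1000 -> in-order
Step 1: SEND seq=1162 -> in-order
Step 3: SEND seq=1408 -> out-of-order
Step 4: SEND seq=1457 -> out-of-order
Step 5: SEND seq=1587 -> out-of-order
Step 6: SEND seq=1693 -> out-of-order
Step 7: SEND seq=1239 -> in-order

Answer: yes yes no no no no yes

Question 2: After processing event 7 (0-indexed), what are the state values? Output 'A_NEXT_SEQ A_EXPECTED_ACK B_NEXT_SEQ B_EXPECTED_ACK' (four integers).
After event 0: A_seq=1162 A_ack=0 B_seq=0 B_ack=1162
After event 1: A_seq=1239 A_ack=0 B_seq=0 B_ack=1239
After event 2: A_seq=1408 A_ack=0 B_seq=0 B_ack=1239
After event 3: A_seq=1457 A_ack=0 B_seq=0 B_ack=1239
After event 4: A_seq=1587 A_ack=0 B_seq=0 B_ack=1239
After event 5: A_seq=1693 A_ack=0 B_seq=0 B_ack=1239
After event 6: A_seq=1834 A_ack=0 B_seq=0 B_ack=1239
After event 7: A_seq=1834 A_ack=0 B_seq=0 B_ack=1834

1834 0 0 1834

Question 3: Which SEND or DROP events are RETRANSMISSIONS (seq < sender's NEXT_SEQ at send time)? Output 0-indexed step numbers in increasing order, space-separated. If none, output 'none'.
Step 0: SEND seq=1000 -> fresh
Step 1: SEND seq=1162 -> fresh
Step 2: DROP seq=1239 -> fresh
Step 3: SEND seq=1408 -> fresh
Step 4: SEND seq=1457 -> fresh
Step 5: SEND seq=1587 -> fresh
Step 6: SEND seq=1693 -> fresh
Step 7: SEND seq=1239 -> retransmit

Answer: 7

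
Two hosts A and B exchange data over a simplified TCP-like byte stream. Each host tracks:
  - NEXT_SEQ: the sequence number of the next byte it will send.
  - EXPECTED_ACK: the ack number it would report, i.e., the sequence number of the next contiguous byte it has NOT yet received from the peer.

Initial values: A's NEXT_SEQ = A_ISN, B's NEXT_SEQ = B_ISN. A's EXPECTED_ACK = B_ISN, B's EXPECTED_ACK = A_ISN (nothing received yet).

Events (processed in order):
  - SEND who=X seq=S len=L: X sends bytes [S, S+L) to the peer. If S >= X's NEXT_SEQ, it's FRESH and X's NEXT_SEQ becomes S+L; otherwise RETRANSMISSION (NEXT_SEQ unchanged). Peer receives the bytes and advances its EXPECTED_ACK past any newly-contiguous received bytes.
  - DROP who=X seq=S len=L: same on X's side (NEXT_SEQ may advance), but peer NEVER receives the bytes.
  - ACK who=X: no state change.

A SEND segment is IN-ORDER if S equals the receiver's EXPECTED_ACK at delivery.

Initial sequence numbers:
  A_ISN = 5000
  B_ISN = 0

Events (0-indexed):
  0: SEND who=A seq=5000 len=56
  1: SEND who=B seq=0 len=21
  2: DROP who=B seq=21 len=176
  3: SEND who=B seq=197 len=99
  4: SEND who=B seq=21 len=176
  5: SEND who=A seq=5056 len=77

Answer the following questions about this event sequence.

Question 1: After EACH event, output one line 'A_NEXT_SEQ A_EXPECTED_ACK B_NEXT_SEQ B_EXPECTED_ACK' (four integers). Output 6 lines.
5056 0 0 5056
5056 21 21 5056
5056 21 197 5056
5056 21 296 5056
5056 296 296 5056
5133 296 296 5133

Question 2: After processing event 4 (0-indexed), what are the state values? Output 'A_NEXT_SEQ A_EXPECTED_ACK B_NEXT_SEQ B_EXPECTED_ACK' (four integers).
After event 0: A_seq=5056 A_ack=0 B_seq=0 B_ack=5056
After event 1: A_seq=5056 A_ack=21 B_seq=21 B_ack=5056
After event 2: A_seq=5056 A_ack=21 B_seq=197 B_ack=5056
After event 3: A_seq=5056 A_ack=21 B_seq=296 B_ack=5056
After event 4: A_seq=5056 A_ack=296 B_seq=296 B_ack=5056

5056 296 296 5056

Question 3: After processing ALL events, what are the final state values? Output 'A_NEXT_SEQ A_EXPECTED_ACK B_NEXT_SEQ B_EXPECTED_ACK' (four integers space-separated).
Answer: 5133 296 296 5133

Derivation:
After event 0: A_seq=5056 A_ack=0 B_seq=0 B_ack=5056
After event 1: A_seq=5056 A_ack=21 B_seq=21 B_ack=5056
After event 2: A_seq=5056 A_ack=21 B_seq=197 B_ack=5056
After event 3: A_seq=5056 A_ack=21 B_seq=296 B_ack=5056
After event 4: A_seq=5056 A_ack=296 B_seq=296 B_ack=5056
After event 5: A_seq=5133 A_ack=296 B_seq=296 B_ack=5133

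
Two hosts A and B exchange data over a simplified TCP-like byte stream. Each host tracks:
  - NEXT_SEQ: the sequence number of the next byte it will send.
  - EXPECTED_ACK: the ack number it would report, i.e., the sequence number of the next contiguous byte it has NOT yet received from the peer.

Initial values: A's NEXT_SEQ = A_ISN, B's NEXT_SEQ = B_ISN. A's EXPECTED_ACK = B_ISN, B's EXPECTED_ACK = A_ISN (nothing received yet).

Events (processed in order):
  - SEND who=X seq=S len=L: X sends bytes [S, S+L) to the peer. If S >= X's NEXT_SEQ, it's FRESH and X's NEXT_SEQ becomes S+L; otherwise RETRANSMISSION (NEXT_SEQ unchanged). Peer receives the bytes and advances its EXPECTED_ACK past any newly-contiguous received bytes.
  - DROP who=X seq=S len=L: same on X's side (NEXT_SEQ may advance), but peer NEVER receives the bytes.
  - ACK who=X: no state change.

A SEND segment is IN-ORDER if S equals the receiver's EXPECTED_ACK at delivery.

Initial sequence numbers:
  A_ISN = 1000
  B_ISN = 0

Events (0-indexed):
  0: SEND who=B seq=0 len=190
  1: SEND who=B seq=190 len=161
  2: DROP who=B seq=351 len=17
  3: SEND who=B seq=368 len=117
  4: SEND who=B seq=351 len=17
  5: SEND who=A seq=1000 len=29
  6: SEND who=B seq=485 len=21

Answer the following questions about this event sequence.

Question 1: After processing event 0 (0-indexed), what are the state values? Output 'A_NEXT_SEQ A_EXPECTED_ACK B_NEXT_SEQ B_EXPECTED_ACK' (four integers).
After event 0: A_seq=1000 A_ack=190 B_seq=190 B_ack=1000

1000 190 190 1000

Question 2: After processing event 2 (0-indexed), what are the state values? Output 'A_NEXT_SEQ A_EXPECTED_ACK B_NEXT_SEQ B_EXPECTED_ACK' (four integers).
After event 0: A_seq=1000 A_ack=190 B_seq=190 B_ack=1000
After event 1: A_seq=1000 A_ack=351 B_seq=351 B_ack=1000
After event 2: A_seq=1000 A_ack=351 B_seq=368 B_ack=1000

1000 351 368 1000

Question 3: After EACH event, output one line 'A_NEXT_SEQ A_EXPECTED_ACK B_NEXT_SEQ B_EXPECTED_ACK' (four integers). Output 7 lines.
1000 190 190 1000
1000 351 351 1000
1000 351 368 1000
1000 351 485 1000
1000 485 485 1000
1029 485 485 1029
1029 506 506 1029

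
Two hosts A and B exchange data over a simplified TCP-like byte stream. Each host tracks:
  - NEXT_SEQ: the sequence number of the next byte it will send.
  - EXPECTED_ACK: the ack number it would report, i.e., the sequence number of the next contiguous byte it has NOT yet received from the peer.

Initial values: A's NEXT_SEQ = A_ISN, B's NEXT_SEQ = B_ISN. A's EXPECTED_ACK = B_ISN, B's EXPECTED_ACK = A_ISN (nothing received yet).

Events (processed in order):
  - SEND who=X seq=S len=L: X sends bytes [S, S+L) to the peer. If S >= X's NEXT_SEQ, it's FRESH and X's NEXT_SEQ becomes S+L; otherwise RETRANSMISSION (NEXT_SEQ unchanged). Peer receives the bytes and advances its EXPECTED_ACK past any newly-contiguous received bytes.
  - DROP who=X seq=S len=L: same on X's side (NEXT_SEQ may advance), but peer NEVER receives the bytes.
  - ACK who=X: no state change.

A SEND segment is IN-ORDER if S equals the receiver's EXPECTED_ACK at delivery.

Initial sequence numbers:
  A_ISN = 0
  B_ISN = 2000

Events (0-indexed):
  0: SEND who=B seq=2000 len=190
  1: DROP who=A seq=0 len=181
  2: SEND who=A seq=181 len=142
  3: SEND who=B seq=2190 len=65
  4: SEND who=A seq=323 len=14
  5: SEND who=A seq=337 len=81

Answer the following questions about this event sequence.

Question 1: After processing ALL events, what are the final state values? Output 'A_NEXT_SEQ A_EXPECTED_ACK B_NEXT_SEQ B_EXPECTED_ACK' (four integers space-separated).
Answer: 418 2255 2255 0

Derivation:
After event 0: A_seq=0 A_ack=2190 B_seq=2190 B_ack=0
After event 1: A_seq=181 A_ack=2190 B_seq=2190 B_ack=0
After event 2: A_seq=323 A_ack=2190 B_seq=2190 B_ack=0
After event 3: A_seq=323 A_ack=2255 B_seq=2255 B_ack=0
After event 4: A_seq=337 A_ack=2255 B_seq=2255 B_ack=0
After event 5: A_seq=418 A_ack=2255 B_seq=2255 B_ack=0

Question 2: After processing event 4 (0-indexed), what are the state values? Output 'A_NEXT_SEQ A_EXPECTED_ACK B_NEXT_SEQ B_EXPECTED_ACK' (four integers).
After event 0: A_seq=0 A_ack=2190 B_seq=2190 B_ack=0
After event 1: A_seq=181 A_ack=2190 B_seq=2190 B_ack=0
After event 2: A_seq=323 A_ack=2190 B_seq=2190 B_ack=0
After event 3: A_seq=323 A_ack=2255 B_seq=2255 B_ack=0
After event 4: A_seq=337 A_ack=2255 B_seq=2255 B_ack=0

337 2255 2255 0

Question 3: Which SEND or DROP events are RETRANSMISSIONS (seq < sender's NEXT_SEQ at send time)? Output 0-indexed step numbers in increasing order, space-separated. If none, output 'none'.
Step 0: SEND seq=2000 -> fresh
Step 1: DROP seq=0 -> fresh
Step 2: SEND seq=181 -> fresh
Step 3: SEND seq=2190 -> fresh
Step 4: SEND seq=323 -> fresh
Step 5: SEND seq=337 -> fresh

Answer: none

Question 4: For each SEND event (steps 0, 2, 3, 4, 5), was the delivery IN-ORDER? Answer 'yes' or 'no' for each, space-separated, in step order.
Step 0: SEND seq=2000 -> in-order
Step 2: SEND seq=181 -> out-of-order
Step 3: SEND seq=2190 -> in-order
Step 4: SEND seq=323 -> out-of-order
Step 5: SEND seq=337 -> out-of-order

Answer: yes no yes no no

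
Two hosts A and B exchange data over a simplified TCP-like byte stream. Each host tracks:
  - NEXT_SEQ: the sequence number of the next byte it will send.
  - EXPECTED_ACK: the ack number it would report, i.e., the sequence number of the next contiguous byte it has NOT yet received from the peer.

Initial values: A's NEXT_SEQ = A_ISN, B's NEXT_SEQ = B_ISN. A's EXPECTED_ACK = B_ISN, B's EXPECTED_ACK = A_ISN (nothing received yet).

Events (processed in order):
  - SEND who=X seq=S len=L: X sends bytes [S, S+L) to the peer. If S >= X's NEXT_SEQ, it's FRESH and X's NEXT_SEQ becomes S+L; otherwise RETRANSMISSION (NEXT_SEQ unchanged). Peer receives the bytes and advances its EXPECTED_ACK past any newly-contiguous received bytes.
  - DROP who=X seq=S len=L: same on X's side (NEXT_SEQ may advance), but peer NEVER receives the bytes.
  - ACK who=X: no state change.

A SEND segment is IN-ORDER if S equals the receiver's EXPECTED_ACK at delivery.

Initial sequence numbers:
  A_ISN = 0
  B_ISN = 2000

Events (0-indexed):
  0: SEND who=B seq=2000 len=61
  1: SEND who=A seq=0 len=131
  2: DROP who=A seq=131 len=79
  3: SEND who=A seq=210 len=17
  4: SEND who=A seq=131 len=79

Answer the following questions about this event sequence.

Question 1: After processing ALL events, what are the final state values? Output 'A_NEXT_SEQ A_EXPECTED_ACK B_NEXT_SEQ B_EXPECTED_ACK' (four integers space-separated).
After event 0: A_seq=0 A_ack=2061 B_seq=2061 B_ack=0
After event 1: A_seq=131 A_ack=2061 B_seq=2061 B_ack=131
After event 2: A_seq=210 A_ack=2061 B_seq=2061 B_ack=131
After event 3: A_seq=227 A_ack=2061 B_seq=2061 B_ack=131
After event 4: A_seq=227 A_ack=2061 B_seq=2061 B_ack=227

Answer: 227 2061 2061 227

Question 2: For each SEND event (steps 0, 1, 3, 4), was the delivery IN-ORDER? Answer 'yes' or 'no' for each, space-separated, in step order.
Step 0: SEND seq=2000 -> in-order
Step 1: SEND seq=0 -> in-order
Step 3: SEND seq=210 -> out-of-order
Step 4: SEND seq=131 -> in-order

Answer: yes yes no yes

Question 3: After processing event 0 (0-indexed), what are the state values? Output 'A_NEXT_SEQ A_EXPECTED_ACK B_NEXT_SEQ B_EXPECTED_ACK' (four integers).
After event 0: A_seq=0 A_ack=2061 B_seq=2061 B_ack=0

0 2061 2061 0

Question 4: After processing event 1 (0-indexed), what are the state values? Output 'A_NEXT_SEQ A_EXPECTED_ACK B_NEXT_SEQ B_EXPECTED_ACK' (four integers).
After event 0: A_seq=0 A_ack=2061 B_seq=2061 B_ack=0
After event 1: A_seq=131 A_ack=2061 B_seq=2061 B_ack=131

131 2061 2061 131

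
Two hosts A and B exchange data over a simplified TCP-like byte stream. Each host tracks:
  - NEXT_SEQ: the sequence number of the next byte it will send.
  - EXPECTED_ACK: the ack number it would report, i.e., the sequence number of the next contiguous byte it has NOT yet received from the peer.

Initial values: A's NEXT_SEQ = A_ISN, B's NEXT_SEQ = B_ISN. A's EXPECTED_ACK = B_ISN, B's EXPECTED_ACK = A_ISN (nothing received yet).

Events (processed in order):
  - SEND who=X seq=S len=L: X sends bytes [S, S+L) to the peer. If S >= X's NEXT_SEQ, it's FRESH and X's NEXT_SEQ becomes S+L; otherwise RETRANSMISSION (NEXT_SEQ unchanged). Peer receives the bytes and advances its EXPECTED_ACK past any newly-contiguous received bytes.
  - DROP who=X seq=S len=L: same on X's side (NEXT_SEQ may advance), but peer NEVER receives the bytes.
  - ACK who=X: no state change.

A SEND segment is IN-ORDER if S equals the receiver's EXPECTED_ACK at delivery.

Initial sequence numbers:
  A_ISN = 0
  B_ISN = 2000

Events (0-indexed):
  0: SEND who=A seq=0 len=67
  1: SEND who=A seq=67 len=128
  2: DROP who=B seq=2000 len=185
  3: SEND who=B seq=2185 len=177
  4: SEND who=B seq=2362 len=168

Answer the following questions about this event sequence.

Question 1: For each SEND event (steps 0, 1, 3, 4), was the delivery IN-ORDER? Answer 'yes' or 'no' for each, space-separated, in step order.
Step 0: SEND seq=0 -> in-order
Step 1: SEND seq=67 -> in-order
Step 3: SEND seq=2185 -> out-of-order
Step 4: SEND seq=2362 -> out-of-order

Answer: yes yes no no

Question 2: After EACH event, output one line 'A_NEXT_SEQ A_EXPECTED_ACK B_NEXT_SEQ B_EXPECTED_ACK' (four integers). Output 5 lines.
67 2000 2000 67
195 2000 2000 195
195 2000 2185 195
195 2000 2362 195
195 2000 2530 195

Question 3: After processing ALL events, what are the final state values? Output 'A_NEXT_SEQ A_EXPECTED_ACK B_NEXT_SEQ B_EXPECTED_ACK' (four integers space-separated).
After event 0: A_seq=67 A_ack=2000 B_seq=2000 B_ack=67
After event 1: A_seq=195 A_ack=2000 B_seq=2000 B_ack=195
After event 2: A_seq=195 A_ack=2000 B_seq=2185 B_ack=195
After event 3: A_seq=195 A_ack=2000 B_seq=2362 B_ack=195
After event 4: A_seq=195 A_ack=2000 B_seq=2530 B_ack=195

Answer: 195 2000 2530 195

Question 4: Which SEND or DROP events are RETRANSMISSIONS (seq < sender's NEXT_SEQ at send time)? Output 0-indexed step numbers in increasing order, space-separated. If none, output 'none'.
Answer: none

Derivation:
Step 0: SEND seq=0 -> fresh
Step 1: SEND seq=67 -> fresh
Step 2: DROP seq=2000 -> fresh
Step 3: SEND seq=2185 -> fresh
Step 4: SEND seq=2362 -> fresh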